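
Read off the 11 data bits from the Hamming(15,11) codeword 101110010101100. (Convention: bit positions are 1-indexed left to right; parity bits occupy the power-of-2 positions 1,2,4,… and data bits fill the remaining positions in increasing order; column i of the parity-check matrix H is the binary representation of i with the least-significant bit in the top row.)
Parity bits occupy power-of-2 positions; data bits are at positions {3,5,6,7,9,10,11,12,13,14,15} (1-indexed).
Extract: c[3]=1 c[5]=1 c[6]=0 c[7]=0 c[9]=0 c[10]=1 c[11]=0 c[12]=1 c[13]=1 c[14]=0 c[15]=0
Data = 11000101100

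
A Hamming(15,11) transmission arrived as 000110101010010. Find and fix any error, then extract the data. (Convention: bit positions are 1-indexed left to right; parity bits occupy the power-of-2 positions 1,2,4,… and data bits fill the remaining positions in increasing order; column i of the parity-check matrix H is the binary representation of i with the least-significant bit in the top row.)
Syndrome s = H · r^T (mod 2), r = 000110101010010:
  s[0] = (101010101010101)·(000110101010010) mod 2 = 0+0+0+0+1+0+1+0+1+0+1+0+0+0+0 mod 2 = 0
  s[1] = (011001100110011)·(000110101010010) mod 2 = 0+0+0+0+0+0+1+0+0+0+1+0+0+1+0 mod 2 = 1
  s[2] = (000111100001111)·(000110101010010) mod 2 = 0+0+0+1+1+0+1+0+0+0+0+0+0+1+0 mod 2 = 0
  s[3] = (000000011111111)·(000110101010010) mod 2 = 0+0+0+0+0+0+0+0+1+0+1+0+0+1+0 mod 2 = 1
Syndrome = 0101
Column 10 of H equals this syndrome → error at bit 10 (1-indexed).
Flip bit 10: 000110101010010 → 000110101110010
Extract data bits at positions {3,5,6,7,9,10,11,12,13,14,15}: 01011110010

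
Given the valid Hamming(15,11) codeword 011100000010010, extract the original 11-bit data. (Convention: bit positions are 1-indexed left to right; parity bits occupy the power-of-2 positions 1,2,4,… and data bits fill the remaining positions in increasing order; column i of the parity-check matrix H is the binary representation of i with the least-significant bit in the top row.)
Parity bits occupy power-of-2 positions; data bits are at positions {3,5,6,7,9,10,11,12,13,14,15} (1-indexed).
Extract: c[3]=1 c[5]=0 c[6]=0 c[7]=0 c[9]=0 c[10]=0 c[11]=1 c[12]=0 c[13]=0 c[14]=1 c[15]=0
Data = 10000010010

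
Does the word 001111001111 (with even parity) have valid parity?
Sum of all bits: 0+0+1+1+1+1+0+0+1+1+1+1 = 8; 8 mod 2 = 0. Result is 0 → valid parity.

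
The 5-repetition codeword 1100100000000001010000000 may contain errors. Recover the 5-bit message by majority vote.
Split into 5-bit blocks and majority-vote each:
  block 1 = 11001: 3 ones, 2 zeros → 1
  block 2 = 00000: 0 ones, 5 zeros → 0
  block 3 = 00000: 0 ones, 5 zeros → 0
  block 4 = 10100: 2 ones, 3 zeros → 0
  block 5 = 00000: 0 ones, 5 zeros → 0
Decoded = 10000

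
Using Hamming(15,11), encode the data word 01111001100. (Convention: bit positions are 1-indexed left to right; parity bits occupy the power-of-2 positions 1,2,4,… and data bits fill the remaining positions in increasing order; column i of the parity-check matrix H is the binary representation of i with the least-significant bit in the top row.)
Codeword c = d · G (mod 2), d = 01111001100:
  c[0] = d·G[:,0] = (01111001100)·(11011010101) mod 2 = 0+1+0+1+1+0+0+0+1+0+0 mod 2 = 0
  c[1] = d·G[:,1] = (01111001100)·(10110110011) mod 2 = 0+0+1+1+0+0+0+0+0+0+0 mod 2 = 0
  c[2] = d·G[:,2] = (01111001100)·(10000000000) mod 2 = 0+0+0+0+0+0+0+0+0+0+0 mod 2 = 0
  c[3] = d·G[:,3] = (01111001100)·(01110001111) mod 2 = 0+1+1+1+0+0+0+1+1+0+0 mod 2 = 1
  c[4] = d·G[:,4] = (01111001100)·(01000000000) mod 2 = 0+1+0+0+0+0+0+0+0+0+0 mod 2 = 1
  c[5] = d·G[:,5] = (01111001100)·(00100000000) mod 2 = 0+0+1+0+0+0+0+0+0+0+0 mod 2 = 1
  c[6] = d·G[:,6] = (01111001100)·(00010000000) mod 2 = 0+0+0+1+0+0+0+0+0+0+0 mod 2 = 1
  c[7] = d·G[:,7] = (01111001100)·(00001111111) mod 2 = 0+0+0+0+1+0+0+1+1+0+0 mod 2 = 1
  c[8] = d·G[:,8] = (01111001100)·(00001000000) mod 2 = 0+0+0+0+1+0+0+0+0+0+0 mod 2 = 1
  c[9] = d·G[:,9] = (01111001100)·(00000100000) mod 2 = 0+0+0+0+0+0+0+0+0+0+0 mod 2 = 0
  c[10] = d·G[:,10] = (01111001100)·(00000010000) mod 2 = 0+0+0+0+0+0+0+0+0+0+0 mod 2 = 0
  c[11] = d·G[:,11] = (01111001100)·(00000001000) mod 2 = 0+0+0+0+0+0+0+1+0+0+0 mod 2 = 1
  c[12] = d·G[:,12] = (01111001100)·(00000000100) mod 2 = 0+0+0+0+0+0+0+0+1+0+0 mod 2 = 1
  c[13] = d·G[:,13] = (01111001100)·(00000000010) mod 2 = 0+0+0+0+0+0+0+0+0+0+0 mod 2 = 0
  c[14] = d·G[:,14] = (01111001100)·(00000000001) mod 2 = 0+0+0+0+0+0+0+0+0+0+0 mod 2 = 0
Codeword = 000111111001100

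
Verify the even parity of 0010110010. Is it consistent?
Sum of all bits: 0+0+1+0+1+1+0+0+1+0 = 4; 4 mod 2 = 0. Result is 0 → valid parity.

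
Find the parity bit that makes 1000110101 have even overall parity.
Sum of data bits: 1+0+0+0+1+1+0+1+0+1 = 5.
5 mod 2 = 1, so parity bit = 1.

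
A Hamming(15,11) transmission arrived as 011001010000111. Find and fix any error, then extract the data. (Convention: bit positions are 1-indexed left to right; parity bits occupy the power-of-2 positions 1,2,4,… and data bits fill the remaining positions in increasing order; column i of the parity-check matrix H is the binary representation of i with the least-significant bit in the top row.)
Syndrome s = H · r^T (mod 2), r = 011001010000111:
  s[0] = (101010101010101)·(011001010000111) mod 2 = 0+0+1+0+0+0+0+0+0+0+0+0+1+0+1 mod 2 = 1
  s[1] = (011001100110011)·(011001010000111) mod 2 = 0+1+1+0+0+1+0+0+0+0+0+0+0+1+1 mod 2 = 1
  s[2] = (000111100001111)·(011001010000111) mod 2 = 0+0+0+0+0+1+0+0+0+0+0+0+1+1+1 mod 2 = 0
  s[3] = (000000011111111)·(011001010000111) mod 2 = 0+0+0+0+0+0+0+1+0+0+0+0+1+1+1 mod 2 = 0
Syndrome = 1100
Column 3 of H equals this syndrome → error at bit 3 (1-indexed).
Flip bit 3: 011001010000111 → 010001010000111
Extract data bits at positions {3,5,6,7,9,10,11,12,13,14,15}: 00100000111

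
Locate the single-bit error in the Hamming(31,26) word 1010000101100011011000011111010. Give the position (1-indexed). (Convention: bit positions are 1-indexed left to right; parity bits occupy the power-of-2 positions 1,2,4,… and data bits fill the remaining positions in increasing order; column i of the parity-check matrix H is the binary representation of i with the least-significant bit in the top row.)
Syndrome s = H · r^T (mod 2), r = 1010000101100011011000011111010:
  s[0] = (1010101010101010101010101010101)·(1010000101100011011000011111010) mod 2 = 1+0+1+0+0+0+0+0+0+0+1+0+0+0+1+0+0+0+1+0+0+0+0+0+1+0+1+0+0+0+0 mod 2 = 1
  s[1] = (0110011001100110011001100110011)·(1010000101100011011000011111010) mod 2 = 0+0+1+0+0+0+0+0+0+1+1+0+0+0+1+0+0+1+1+0+0+0+0+0+0+1+1+0+0+1+0 mod 2 = 1
  s[2] = (0001111000011110000111100001111)·(1010000101100011011000011111010) mod 2 = 0+0+0+0+0+0+0+0+0+0+0+0+0+0+1+0+0+0+0+0+0+0+0+0+0+0+0+1+0+1+0 mod 2 = 1
  s[3] = (0000000111111110000000011111111)·(1010000101100011011000011111010) mod 2 = 0+0+0+0+0+0+0+1+0+1+1+0+0+0+1+0+0+0+0+0+0+0+0+1+1+1+1+1+0+1+0 mod 2 = 0
  s[4] = (0000000000000001111111111111111)·(1010000101100011011000011111010) mod 2 = 0+0+0+0+0+0+0+0+0+0+0+0+0+0+0+1+0+1+1+0+0+0+0+1+1+1+1+1+0+1+0 mod 2 = 1
Syndrome = 11101
Column i of H is the binary representation of i, so the syndrome is the binary index of the flipped bit.
Read s = 11101 with s[0] as LSB: 1·2^0 + 1·2^1 + 1·2^2 + 0·2^3 + 1·2^4 = 23.
Error is at bit position 23.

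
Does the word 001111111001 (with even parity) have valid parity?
Sum of all bits: 0+0+1+1+1+1+1+1+1+0+0+1 = 8; 8 mod 2 = 0. Result is 0 → valid parity.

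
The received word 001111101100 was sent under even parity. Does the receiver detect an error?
Sum of received bits: 0+0+1+1+1+1+1+0+1+1+0+0 = 7; 7 mod 2 = 1. Result is 1 ≠ 0 → error detected.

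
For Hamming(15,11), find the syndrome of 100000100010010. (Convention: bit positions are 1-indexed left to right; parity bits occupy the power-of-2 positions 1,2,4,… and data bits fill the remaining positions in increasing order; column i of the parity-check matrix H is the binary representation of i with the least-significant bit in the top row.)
Syndrome s = H · r^T (mod 2), r = 100000100010010:
  s[0] = (101010101010101)·(100000100010010) mod 2 = 1+0+0+0+0+0+1+0+0+0+1+0+0+0+0 mod 2 = 1
  s[1] = (011001100110011)·(100000100010010) mod 2 = 0+0+0+0+0+0+1+0+0+0+1+0+0+1+0 mod 2 = 1
  s[2] = (000111100001111)·(100000100010010) mod 2 = 0+0+0+0+0+0+1+0+0+0+0+0+0+1+0 mod 2 = 0
  s[3] = (000000011111111)·(100000100010010) mod 2 = 0+0+0+0+0+0+0+0+0+0+1+0+0+1+0 mod 2 = 0
Syndrome = 1100
Non-zero syndrome: error at position 3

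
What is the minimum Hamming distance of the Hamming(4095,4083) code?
d_min = 3 (every single-error-correcting Hamming code has d_min = 3).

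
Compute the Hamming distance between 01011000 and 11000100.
XOR = 10011100, count of 1s = 4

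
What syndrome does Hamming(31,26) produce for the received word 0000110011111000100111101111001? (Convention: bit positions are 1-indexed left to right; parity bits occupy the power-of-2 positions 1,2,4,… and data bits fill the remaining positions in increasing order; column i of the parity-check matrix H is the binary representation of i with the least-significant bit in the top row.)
Syndrome s = H · r^T (mod 2), r = 0000110011111000100111101111001:
  s[0] = (1010101010101010101010101010101)·(0000110011111000100111101111001) mod 2 = 0+0+0+0+1+0+0+0+1+0+1+0+1+0+0+0+1+0+0+0+1+0+1+0+1+0+1+0+0+0+1 mod 2 = 0
  s[1] = (0110011001100110011001100110011)·(0000110011111000100111101111001) mod 2 = 0+0+0+0+0+1+0+0+0+1+1+0+0+0+0+0+0+0+0+0+0+1+1+0+0+1+1+0+0+0+1 mod 2 = 0
  s[2] = (0001111000011110000111100001111)·(0000110011111000100111101111001) mod 2 = 0+0+0+0+1+1+0+0+0+0+0+1+1+0+0+0+0+0+0+1+1+1+1+0+0+0+0+1+0+0+1 mod 2 = 0
  s[3] = (0000000111111110000000011111111)·(0000110011111000100111101111001) mod 2 = 0+0+0+0+0+0+0+0+1+1+1+1+1+0+0+0+0+0+0+0+0+0+0+0+1+1+1+1+0+0+1 mod 2 = 0
  s[4] = (0000000000000001111111111111111)·(0000110011111000100111101111001) mod 2 = 0+0+0+0+0+0+0+0+0+0+0+0+0+0+0+0+1+0+0+1+1+1+1+0+1+1+1+1+0+0+1 mod 2 = 0
Syndrome = 00000
s = 0: no error detected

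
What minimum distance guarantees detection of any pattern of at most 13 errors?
Detecting e errors requires d_min ≥ e + 1 = 13 + 1 = 14.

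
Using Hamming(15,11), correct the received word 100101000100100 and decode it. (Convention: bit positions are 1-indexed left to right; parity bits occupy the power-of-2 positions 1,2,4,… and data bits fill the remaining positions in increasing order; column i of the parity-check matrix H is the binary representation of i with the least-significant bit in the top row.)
Syndrome s = H · r^T (mod 2), r = 100101000100100:
  s[0] = (101010101010101)·(100101000100100) mod 2 = 1+0+0+0+0+0+0+0+0+0+0+0+1+0+0 mod 2 = 0
  s[1] = (011001100110011)·(100101000100100) mod 2 = 0+0+0+0+0+1+0+0+0+1+0+0+0+0+0 mod 2 = 0
  s[2] = (000111100001111)·(100101000100100) mod 2 = 0+0+0+1+0+1+0+0+0+0+0+0+1+0+0 mod 2 = 1
  s[3] = (000000011111111)·(100101000100100) mod 2 = 0+0+0+0+0+0+0+0+0+1+0+0+1+0+0 mod 2 = 0
Syndrome = 0010
Column 4 of H equals this syndrome → error at bit 4 (1-indexed).
Flip bit 4: 100101000100100 → 100001000100100
Extract data bits at positions {3,5,6,7,9,10,11,12,13,14,15}: 00100100100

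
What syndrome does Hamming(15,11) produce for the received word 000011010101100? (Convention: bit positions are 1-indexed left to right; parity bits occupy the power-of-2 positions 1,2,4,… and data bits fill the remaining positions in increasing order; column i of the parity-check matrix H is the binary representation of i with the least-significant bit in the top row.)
Syndrome s = H · r^T (mod 2), r = 000011010101100:
  s[0] = (101010101010101)·(000011010101100) mod 2 = 0+0+0+0+1+0+0+0+0+0+0+0+1+0+0 mod 2 = 0
  s[1] = (011001100110011)·(000011010101100) mod 2 = 0+0+0+0+0+1+0+0+0+1+0+0+0+0+0 mod 2 = 0
  s[2] = (000111100001111)·(000011010101100) mod 2 = 0+0+0+0+1+1+0+0+0+0+0+1+1+0+0 mod 2 = 0
  s[3] = (000000011111111)·(000011010101100) mod 2 = 0+0+0+0+0+0+0+1+0+1+0+1+1+0+0 mod 2 = 0
Syndrome = 0000
s = 0: no error detected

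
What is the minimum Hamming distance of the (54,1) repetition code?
d_min = 54 (the only two codewords are 0…0 and 1…1, differing in all 54 positions).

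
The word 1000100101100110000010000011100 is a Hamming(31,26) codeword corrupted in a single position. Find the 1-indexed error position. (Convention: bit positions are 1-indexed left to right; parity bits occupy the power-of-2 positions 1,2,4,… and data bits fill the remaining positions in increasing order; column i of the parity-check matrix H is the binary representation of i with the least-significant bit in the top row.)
Syndrome s = H · r^T (mod 2), r = 1000100101100110000010000011100:
  s[0] = (1010101010101010101010101010101)·(1000100101100110000010000011100) mod 2 = 1+0+0+0+1+0+0+0+0+0+1+0+0+0+1+0+0+0+0+0+1+0+0+0+0+0+1+0+1+0+0 mod 2 = 1
  s[1] = (0110011001100110011001100110011)·(1000100101100110000010000011100) mod 2 = 0+0+0+0+0+0+0+0+0+1+1+0+0+1+1+0+0+0+0+0+0+0+0+0+0+0+1+0+0+0+0 mod 2 = 1
  s[2] = (0001111000011110000111100001111)·(1000100101100110000010000011100) mod 2 = 0+0+0+0+1+0+0+0+0+0+0+0+0+1+1+0+0+0+0+0+1+0+0+0+0+0+0+1+1+0+0 mod 2 = 0
  s[3] = (0000000111111110000000011111111)·(1000100101100110000010000011100) mod 2 = 0+0+0+0+0+0+0+1+0+1+1+0+0+1+1+0+0+0+0+0+0+0+0+0+0+0+1+1+1+0+0 mod 2 = 0
  s[4] = (0000000000000001111111111111111)·(1000100101100110000010000011100) mod 2 = 0+0+0+0+0+0+0+0+0+0+0+0+0+0+0+0+0+0+0+0+1+0+0+0+0+0+1+1+1+0+0 mod 2 = 0
Syndrome = 11000
Column i of H is the binary representation of i, so the syndrome is the binary index of the flipped bit.
Read s = 11000 with s[0] as LSB: 1·2^0 + 1·2^1 + 0·2^2 + 0·2^3 + 0·2^4 = 3.
Error is at bit position 3.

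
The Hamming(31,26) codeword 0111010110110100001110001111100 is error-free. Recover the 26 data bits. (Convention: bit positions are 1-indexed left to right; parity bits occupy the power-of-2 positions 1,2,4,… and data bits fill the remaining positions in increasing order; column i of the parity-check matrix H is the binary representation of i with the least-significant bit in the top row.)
Parity bits occupy power-of-2 positions; data bits are at positions {3,5,6,7,9,10,11,12,13,14,15,17,18,19,20,21,22,23,24,25,26,27,28,29,30,31} (1-indexed).
Extract: c[3]=1 c[5]=0 c[6]=1 c[7]=0 c[9]=1 c[10]=0 c[11]=1 c[12]=1 c[13]=0 c[14]=1 c[15]=0 c[17]=0 c[18]=0 c[19]=1 c[20]=1 c[21]=1 c[22]=0 c[23]=0 c[24]=0 c[25]=1 c[26]=1 c[27]=1 c[28]=1 c[29]=1 c[30]=0 c[31]=0
Data = 10101011010001110001111100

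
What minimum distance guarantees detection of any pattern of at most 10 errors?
Detecting e errors requires d_min ≥ e + 1 = 10 + 1 = 11.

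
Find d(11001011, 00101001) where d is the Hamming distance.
XOR = 11100010, count of 1s = 4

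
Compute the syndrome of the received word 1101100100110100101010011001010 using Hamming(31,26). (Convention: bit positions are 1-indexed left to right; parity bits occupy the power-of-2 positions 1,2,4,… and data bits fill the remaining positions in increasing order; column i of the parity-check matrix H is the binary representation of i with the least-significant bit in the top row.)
Syndrome s = H · r^T (mod 2), r = 1101100100110100101010011001010:
  s[0] = (1010101010101010101010101010101)·(1101100100110100101010011001010) mod 2 = 1+0+0+0+1+0+0+0+0+0+1+0+0+0+0+0+1+0+1+0+1+0+0+0+1+0+0+0+0+0+0 mod 2 = 1
  s[1] = (0110011001100110011001100110011)·(1101100100110100101010011001010) mod 2 = 0+1+0+0+0+0+0+0+0+0+1+0+0+1+0+0+0+0+1+0+0+0+0+0+0+0+0+0+0+1+0 mod 2 = 1
  s[2] = (0001111000011110000111100001111)·(1101100100110100101010011001010) mod 2 = 0+0+0+1+1+0+0+0+0+0+0+1+0+1+0+0+0+0+0+0+1+0+0+0+0+0+0+1+0+1+0 mod 2 = 1
  s[3] = (0000000111111110000000011111111)·(1101100100110100101010011001010) mod 2 = 0+0+0+0+0+0+0+1+0+0+1+1+0+1+0+0+0+0+0+0+0+0+0+1+1+0+0+1+0+1+0 mod 2 = 0
  s[4] = (0000000000000001111111111111111)·(1101100100110100101010011001010) mod 2 = 0+0+0+0+0+0+0+0+0+0+0+0+0+0+0+0+1+0+1+0+1+0+0+1+1+0+0+1+0+1+0 mod 2 = 1
Syndrome = 11101
Non-zero syndrome: error at position 23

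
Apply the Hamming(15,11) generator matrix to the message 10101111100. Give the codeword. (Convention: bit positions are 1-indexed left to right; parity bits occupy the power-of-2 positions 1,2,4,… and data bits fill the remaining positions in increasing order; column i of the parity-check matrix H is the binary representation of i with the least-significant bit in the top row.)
Codeword c = d · G (mod 2), d = 10101111100:
  c[0] = d·G[:,0] = (10101111100)·(11011010101) mod 2 = 1+0+0+0+1+0+1+0+1+0+0 mod 2 = 0
  c[1] = d·G[:,1] = (10101111100)·(10110110011) mod 2 = 1+0+1+0+0+1+1+0+0+0+0 mod 2 = 0
  c[2] = d·G[:,2] = (10101111100)·(10000000000) mod 2 = 1+0+0+0+0+0+0+0+0+0+0 mod 2 = 1
  c[3] = d·G[:,3] = (10101111100)·(01110001111) mod 2 = 0+0+1+0+0+0+0+1+1+0+0 mod 2 = 1
  c[4] = d·G[:,4] = (10101111100)·(01000000000) mod 2 = 0+0+0+0+0+0+0+0+0+0+0 mod 2 = 0
  c[5] = d·G[:,5] = (10101111100)·(00100000000) mod 2 = 0+0+1+0+0+0+0+0+0+0+0 mod 2 = 1
  c[6] = d·G[:,6] = (10101111100)·(00010000000) mod 2 = 0+0+0+0+0+0+0+0+0+0+0 mod 2 = 0
  c[7] = d·G[:,7] = (10101111100)·(00001111111) mod 2 = 0+0+0+0+1+1+1+1+1+0+0 mod 2 = 1
  c[8] = d·G[:,8] = (10101111100)·(00001000000) mod 2 = 0+0+0+0+1+0+0+0+0+0+0 mod 2 = 1
  c[9] = d·G[:,9] = (10101111100)·(00000100000) mod 2 = 0+0+0+0+0+1+0+0+0+0+0 mod 2 = 1
  c[10] = d·G[:,10] = (10101111100)·(00000010000) mod 2 = 0+0+0+0+0+0+1+0+0+0+0 mod 2 = 1
  c[11] = d·G[:,11] = (10101111100)·(00000001000) mod 2 = 0+0+0+0+0+0+0+1+0+0+0 mod 2 = 1
  c[12] = d·G[:,12] = (10101111100)·(00000000100) mod 2 = 0+0+0+0+0+0+0+0+1+0+0 mod 2 = 1
  c[13] = d·G[:,13] = (10101111100)·(00000000010) mod 2 = 0+0+0+0+0+0+0+0+0+0+0 mod 2 = 0
  c[14] = d·G[:,14] = (10101111100)·(00000000001) mod 2 = 0+0+0+0+0+0+0+0+0+0+0 mod 2 = 0
Codeword = 001101011111100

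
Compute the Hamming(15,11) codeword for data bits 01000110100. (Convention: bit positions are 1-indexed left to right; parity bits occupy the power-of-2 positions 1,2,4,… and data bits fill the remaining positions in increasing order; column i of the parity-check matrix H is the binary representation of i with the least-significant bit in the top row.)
Codeword c = d · G (mod 2), d = 01000110100:
  c[0] = d·G[:,0] = (01000110100)·(11011010101) mod 2 = 0+1+0+0+0+0+1+0+1+0+0 mod 2 = 1
  c[1] = d·G[:,1] = (01000110100)·(10110110011) mod 2 = 0+0+0+0+0+1+1+0+0+0+0 mod 2 = 0
  c[2] = d·G[:,2] = (01000110100)·(10000000000) mod 2 = 0+0+0+0+0+0+0+0+0+0+0 mod 2 = 0
  c[3] = d·G[:,3] = (01000110100)·(01110001111) mod 2 = 0+1+0+0+0+0+0+0+1+0+0 mod 2 = 0
  c[4] = d·G[:,4] = (01000110100)·(01000000000) mod 2 = 0+1+0+0+0+0+0+0+0+0+0 mod 2 = 1
  c[5] = d·G[:,5] = (01000110100)·(00100000000) mod 2 = 0+0+0+0+0+0+0+0+0+0+0 mod 2 = 0
  c[6] = d·G[:,6] = (01000110100)·(00010000000) mod 2 = 0+0+0+0+0+0+0+0+0+0+0 mod 2 = 0
  c[7] = d·G[:,7] = (01000110100)·(00001111111) mod 2 = 0+0+0+0+0+1+1+0+1+0+0 mod 2 = 1
  c[8] = d·G[:,8] = (01000110100)·(00001000000) mod 2 = 0+0+0+0+0+0+0+0+0+0+0 mod 2 = 0
  c[9] = d·G[:,9] = (01000110100)·(00000100000) mod 2 = 0+0+0+0+0+1+0+0+0+0+0 mod 2 = 1
  c[10] = d·G[:,10] = (01000110100)·(00000010000) mod 2 = 0+0+0+0+0+0+1+0+0+0+0 mod 2 = 1
  c[11] = d·G[:,11] = (01000110100)·(00000001000) mod 2 = 0+0+0+0+0+0+0+0+0+0+0 mod 2 = 0
  c[12] = d·G[:,12] = (01000110100)·(00000000100) mod 2 = 0+0+0+0+0+0+0+0+1+0+0 mod 2 = 1
  c[13] = d·G[:,13] = (01000110100)·(00000000010) mod 2 = 0+0+0+0+0+0+0+0+0+0+0 mod 2 = 0
  c[14] = d·G[:,14] = (01000110100)·(00000000001) mod 2 = 0+0+0+0+0+0+0+0+0+0+0 mod 2 = 0
Codeword = 100010010110100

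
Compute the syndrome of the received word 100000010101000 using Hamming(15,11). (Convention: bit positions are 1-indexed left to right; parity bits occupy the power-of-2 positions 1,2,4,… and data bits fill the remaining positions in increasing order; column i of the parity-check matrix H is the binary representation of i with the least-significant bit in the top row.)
Syndrome s = H · r^T (mod 2), r = 100000010101000:
  s[0] = (101010101010101)·(100000010101000) mod 2 = 1+0+0+0+0+0+0+0+0+0+0+0+0+0+0 mod 2 = 1
  s[1] = (011001100110011)·(100000010101000) mod 2 = 0+0+0+0+0+0+0+0+0+1+0+0+0+0+0 mod 2 = 1
  s[2] = (000111100001111)·(100000010101000) mod 2 = 0+0+0+0+0+0+0+0+0+0+0+1+0+0+0 mod 2 = 1
  s[3] = (000000011111111)·(100000010101000) mod 2 = 0+0+0+0+0+0+0+1+0+1+0+1+0+0+0 mod 2 = 1
Syndrome = 1111
Non-zero syndrome: error at position 15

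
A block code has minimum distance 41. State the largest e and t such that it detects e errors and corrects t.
(a) Detection requires d_min ≥ e+1, so e ≤ d_min − 1 = 40.
(b) Correction requires d_min ≥ 2t+1, so t ≤ ⌊(d_min − 1)/2⌋ = ⌊40/2⌋ = 20.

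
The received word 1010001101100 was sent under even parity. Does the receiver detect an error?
Sum of received bits: 1+0+1+0+0+0+1+1+0+1+1+0+0 = 6; 6 mod 2 = 0. Result is 0 → no error detected.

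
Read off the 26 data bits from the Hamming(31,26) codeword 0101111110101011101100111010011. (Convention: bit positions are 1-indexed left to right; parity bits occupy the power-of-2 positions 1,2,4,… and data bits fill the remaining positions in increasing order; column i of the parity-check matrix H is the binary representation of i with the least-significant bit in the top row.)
Parity bits occupy power-of-2 positions; data bits are at positions {3,5,6,7,9,10,11,12,13,14,15,17,18,19,20,21,22,23,24,25,26,27,28,29,30,31} (1-indexed).
Extract: c[3]=0 c[5]=1 c[6]=1 c[7]=1 c[9]=1 c[10]=0 c[11]=1 c[12]=0 c[13]=1 c[14]=0 c[15]=1 c[17]=1 c[18]=0 c[19]=1 c[20]=1 c[21]=0 c[22]=0 c[23]=1 c[24]=1 c[25]=1 c[26]=0 c[27]=1 c[28]=0 c[29]=0 c[30]=1 c[31]=1
Data = 01111010101101100111010011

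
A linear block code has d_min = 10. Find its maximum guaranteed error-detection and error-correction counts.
(a) Detection requires d_min ≥ e+1, so e ≤ d_min − 1 = 9.
(b) Correction requires d_min ≥ 2t+1, so t ≤ ⌊(d_min − 1)/2⌋ = ⌊9/2⌋ = 4.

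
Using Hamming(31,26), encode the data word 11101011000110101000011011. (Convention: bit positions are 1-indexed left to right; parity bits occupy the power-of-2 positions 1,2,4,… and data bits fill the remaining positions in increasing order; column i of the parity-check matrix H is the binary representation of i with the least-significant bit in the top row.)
Codeword c = d · G (mod 2), d = 11101011000110101000011011:
  c[0] = d·G[:,0] = (11101011000110101000011011)·(11011010101101010101010101) mod 2 = 1+1+0+0+1+0+1+0+0+0+0+1+0+0+0+0+0+0+0+0+0+1+0+0+0+1 mod 2 = 1
  c[1] = d·G[:,1] = (11101011000110101000011011)·(10110110011011001100110011) mod 2 = 1+0+1+0+0+0+1+0+0+0+0+0+1+0+0+0+1+0+0+0+0+1+0+0+1+1 mod 2 = 0
  c[2] = d·G[:,2] = (11101011000110101000011011)·(10000000000000000000000000) mod 2 = 1+0+0+0+0+0+0+0+0+0+0+0+0+0+0+0+0+0+0+0+0+0+0+0+0+0 mod 2 = 1
  c[3] = d·G[:,3] = (11101011000110101000011011)·(01110001111000111100001111) mod 2 = 0+1+1+0+0+0+0+1+0+0+0+0+0+0+1+0+1+0+0+0+0+0+1+0+1+1 mod 2 = 0
  c[4] = d·G[:,4] = (11101011000110101000011011)·(01000000000000000000000000) mod 2 = 0+1+0+0+0+0+0+0+0+0+0+0+0+0+0+0+0+0+0+0+0+0+0+0+0+0 mod 2 = 1
  c[5] = d·G[:,5] = (11101011000110101000011011)·(00100000000000000000000000) mod 2 = 0+0+1+0+0+0+0+0+0+0+0+0+0+0+0+0+0+0+0+0+0+0+0+0+0+0 mod 2 = 1
  c[6] = d·G[:,6] = (11101011000110101000011011)·(00010000000000000000000000) mod 2 = 0+0+0+0+0+0+0+0+0+0+0+0+0+0+0+0+0+0+0+0+0+0+0+0+0+0 mod 2 = 0
  c[7] = d·G[:,7] = (11101011000110101000011011)·(00001111111000000011111111) mod 2 = 0+0+0+0+1+0+1+1+0+0+0+0+0+0+0+0+0+0+0+0+0+1+1+0+1+1 mod 2 = 1
  c[8] = d·G[:,8] = (11101011000110101000011011)·(00001000000000000000000000) mod 2 = 0+0+0+0+1+0+0+0+0+0+0+0+0+0+0+0+0+0+0+0+0+0+0+0+0+0 mod 2 = 1
  c[9] = d·G[:,9] = (11101011000110101000011011)·(00000100000000000000000000) mod 2 = 0+0+0+0+0+0+0+0+0+0+0+0+0+0+0+0+0+0+0+0+0+0+0+0+0+0 mod 2 = 0
  c[10] = d·G[:,10] = (11101011000110101000011011)·(00000010000000000000000000) mod 2 = 0+0+0+0+0+0+1+0+0+0+0+0+0+0+0+0+0+0+0+0+0+0+0+0+0+0 mod 2 = 1
  c[11] = d·G[:,11] = (11101011000110101000011011)·(00000001000000000000000000) mod 2 = 0+0+0+0+0+0+0+1+0+0+0+0+0+0+0+0+0+0+0+0+0+0+0+0+0+0 mod 2 = 1
  c[12] = d·G[:,12] = (11101011000110101000011011)·(00000000100000000000000000) mod 2 = 0+0+0+0+0+0+0+0+0+0+0+0+0+0+0+0+0+0+0+0+0+0+0+0+0+0 mod 2 = 0
  c[13] = d·G[:,13] = (11101011000110101000011011)·(00000000010000000000000000) mod 2 = 0+0+0+0+0+0+0+0+0+0+0+0+0+0+0+0+0+0+0+0+0+0+0+0+0+0 mod 2 = 0
  c[14] = d·G[:,14] = (11101011000110101000011011)·(00000000001000000000000000) mod 2 = 0+0+0+0+0+0+0+0+0+0+0+0+0+0+0+0+0+0+0+0+0+0+0+0+0+0 mod 2 = 0
  c[15] = d·G[:,15] = (11101011000110101000011011)·(00000000000111111111111111) mod 2 = 0+0+0+0+0+0+0+0+0+0+0+1+1+0+1+0+1+0+0+0+0+1+1+0+1+1 mod 2 = 0
  c[16] = d·G[:,16] = (11101011000110101000011011)·(00000000000100000000000000) mod 2 = 0+0+0+0+0+0+0+0+0+0+0+1+0+0+0+0+0+0+0+0+0+0+0+0+0+0 mod 2 = 1
  c[17] = d·G[:,17] = (11101011000110101000011011)·(00000000000010000000000000) mod 2 = 0+0+0+0+0+0+0+0+0+0+0+0+1+0+0+0+0+0+0+0+0+0+0+0+0+0 mod 2 = 1
  c[18] = d·G[:,18] = (11101011000110101000011011)·(00000000000001000000000000) mod 2 = 0+0+0+0+0+0+0+0+0+0+0+0+0+0+0+0+0+0+0+0+0+0+0+0+0+0 mod 2 = 0
  c[19] = d·G[:,19] = (11101011000110101000011011)·(00000000000000100000000000) mod 2 = 0+0+0+0+0+0+0+0+0+0+0+0+0+0+1+0+0+0+0+0+0+0+0+0+0+0 mod 2 = 1
  c[20] = d·G[:,20] = (11101011000110101000011011)·(00000000000000010000000000) mod 2 = 0+0+0+0+0+0+0+0+0+0+0+0+0+0+0+0+0+0+0+0+0+0+0+0+0+0 mod 2 = 0
  c[21] = d·G[:,21] = (11101011000110101000011011)·(00000000000000001000000000) mod 2 = 0+0+0+0+0+0+0+0+0+0+0+0+0+0+0+0+1+0+0+0+0+0+0+0+0+0 mod 2 = 1
  c[22] = d·G[:,22] = (11101011000110101000011011)·(00000000000000000100000000) mod 2 = 0+0+0+0+0+0+0+0+0+0+0+0+0+0+0+0+0+0+0+0+0+0+0+0+0+0 mod 2 = 0
  c[23] = d·G[:,23] = (11101011000110101000011011)·(00000000000000000010000000) mod 2 = 0+0+0+0+0+0+0+0+0+0+0+0+0+0+0+0+0+0+0+0+0+0+0+0+0+0 mod 2 = 0
  c[24] = d·G[:,24] = (11101011000110101000011011)·(00000000000000000001000000) mod 2 = 0+0+0+0+0+0+0+0+0+0+0+0+0+0+0+0+0+0+0+0+0+0+0+0+0+0 mod 2 = 0
  c[25] = d·G[:,25] = (11101011000110101000011011)·(00000000000000000000100000) mod 2 = 0+0+0+0+0+0+0+0+0+0+0+0+0+0+0+0+0+0+0+0+0+0+0+0+0+0 mod 2 = 0
  c[26] = d·G[:,26] = (11101011000110101000011011)·(00000000000000000000010000) mod 2 = 0+0+0+0+0+0+0+0+0+0+0+0+0+0+0+0+0+0+0+0+0+1+0+0+0+0 mod 2 = 1
  c[27] = d·G[:,27] = (11101011000110101000011011)·(00000000000000000000001000) mod 2 = 0+0+0+0+0+0+0+0+0+0+0+0+0+0+0+0+0+0+0+0+0+0+1+0+0+0 mod 2 = 1
  c[28] = d·G[:,28] = (11101011000110101000011011)·(00000000000000000000000100) mod 2 = 0+0+0+0+0+0+0+0+0+0+0+0+0+0+0+0+0+0+0+0+0+0+0+0+0+0 mod 2 = 0
  c[29] = d·G[:,29] = (11101011000110101000011011)·(00000000000000000000000010) mod 2 = 0+0+0+0+0+0+0+0+0+0+0+0+0+0+0+0+0+0+0+0+0+0+0+0+1+0 mod 2 = 1
  c[30] = d·G[:,30] = (11101011000110101000011011)·(00000000000000000000000001) mod 2 = 0+0+0+0+0+0+0+0+0+0+0+0+0+0+0+0+0+0+0+0+0+0+0+0+0+1 mod 2 = 1
Codeword = 1010110110110000110101000011011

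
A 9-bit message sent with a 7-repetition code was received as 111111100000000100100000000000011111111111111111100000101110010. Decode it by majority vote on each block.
Split into 7-bit blocks and majority-vote each:
  block 1 = 1111111: 7 ones, 0 zeros → 1
  block 2 = 0000000: 0 ones, 7 zeros → 0
  block 3 = 0100100: 2 ones, 5 zeros → 0
  block 4 = 0000000: 0 ones, 7 zeros → 0
  block 5 = 0001111: 4 ones, 3 zeros → 1
  block 6 = 1111111: 7 ones, 0 zeros → 1
  block 7 = 1111111: 7 ones, 0 zeros → 1
  block 8 = 0000010: 1 ones, 6 zeros → 0
  block 9 = 1110010: 4 ones, 3 zeros → 1
Decoded = 100011101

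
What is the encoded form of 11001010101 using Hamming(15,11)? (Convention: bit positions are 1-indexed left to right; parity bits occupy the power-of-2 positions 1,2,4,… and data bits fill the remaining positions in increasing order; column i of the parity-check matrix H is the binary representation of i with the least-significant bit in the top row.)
Codeword c = d · G (mod 2), d = 11001010101:
  c[0] = d·G[:,0] = (11001010101)·(11011010101) mod 2 = 1+1+0+0+1+0+1+0+1+0+1 mod 2 = 0
  c[1] = d·G[:,1] = (11001010101)·(10110110011) mod 2 = 1+0+0+0+0+0+1+0+0+0+1 mod 2 = 1
  c[2] = d·G[:,2] = (11001010101)·(10000000000) mod 2 = 1+0+0+0+0+0+0+0+0+0+0 mod 2 = 1
  c[3] = d·G[:,3] = (11001010101)·(01110001111) mod 2 = 0+1+0+0+0+0+0+0+1+0+1 mod 2 = 1
  c[4] = d·G[:,4] = (11001010101)·(01000000000) mod 2 = 0+1+0+0+0+0+0+0+0+0+0 mod 2 = 1
  c[5] = d·G[:,5] = (11001010101)·(00100000000) mod 2 = 0+0+0+0+0+0+0+0+0+0+0 mod 2 = 0
  c[6] = d·G[:,6] = (11001010101)·(00010000000) mod 2 = 0+0+0+0+0+0+0+0+0+0+0 mod 2 = 0
  c[7] = d·G[:,7] = (11001010101)·(00001111111) mod 2 = 0+0+0+0+1+0+1+0+1+0+1 mod 2 = 0
  c[8] = d·G[:,8] = (11001010101)·(00001000000) mod 2 = 0+0+0+0+1+0+0+0+0+0+0 mod 2 = 1
  c[9] = d·G[:,9] = (11001010101)·(00000100000) mod 2 = 0+0+0+0+0+0+0+0+0+0+0 mod 2 = 0
  c[10] = d·G[:,10] = (11001010101)·(00000010000) mod 2 = 0+0+0+0+0+0+1+0+0+0+0 mod 2 = 1
  c[11] = d·G[:,11] = (11001010101)·(00000001000) mod 2 = 0+0+0+0+0+0+0+0+0+0+0 mod 2 = 0
  c[12] = d·G[:,12] = (11001010101)·(00000000100) mod 2 = 0+0+0+0+0+0+0+0+1+0+0 mod 2 = 1
  c[13] = d·G[:,13] = (11001010101)·(00000000010) mod 2 = 0+0+0+0+0+0+0+0+0+0+0 mod 2 = 0
  c[14] = d·G[:,14] = (11001010101)·(00000000001) mod 2 = 0+0+0+0+0+0+0+0+0+0+1 mod 2 = 1
Codeword = 011110001010101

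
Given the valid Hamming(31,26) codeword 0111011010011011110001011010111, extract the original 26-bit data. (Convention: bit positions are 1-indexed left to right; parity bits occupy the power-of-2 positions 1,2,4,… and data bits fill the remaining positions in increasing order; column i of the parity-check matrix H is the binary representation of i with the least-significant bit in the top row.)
Parity bits occupy power-of-2 positions; data bits are at positions {3,5,6,7,9,10,11,12,13,14,15,17,18,19,20,21,22,23,24,25,26,27,28,29,30,31} (1-indexed).
Extract: c[3]=1 c[5]=0 c[6]=1 c[7]=1 c[9]=1 c[10]=0 c[11]=0 c[12]=1 c[13]=1 c[14]=0 c[15]=1 c[17]=1 c[18]=1 c[19]=0 c[20]=0 c[21]=0 c[22]=1 c[23]=0 c[24]=1 c[25]=1 c[26]=0 c[27]=1 c[28]=0 c[29]=1 c[30]=1 c[31]=1
Data = 10111001101110001011010111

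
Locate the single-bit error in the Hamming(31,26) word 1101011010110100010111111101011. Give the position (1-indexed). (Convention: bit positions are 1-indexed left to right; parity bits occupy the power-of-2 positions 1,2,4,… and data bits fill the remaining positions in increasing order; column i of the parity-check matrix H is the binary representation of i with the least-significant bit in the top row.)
Syndrome s = H · r^T (mod 2), r = 1101011010110100010111111101011:
  s[0] = (1010101010101010101010101010101)·(1101011010110100010111111101011) mod 2 = 1+0+0+0+0+0+1+0+1+0+1+0+0+0+0+0+0+0+0+0+1+0+1+0+1+0+0+0+0+0+1 mod 2 = 0
  s[1] = (0110011001100110011001100110011)·(1101011010110100010111111101011) mod 2 = 0+1+0+0+0+1+1+0+0+0+1+0+0+1+0+0+0+1+0+0+0+1+1+0+0+1+0+0+0+1+1 mod 2 = 1
  s[2] = (0001111000011110000111100001111)·(1101011010110100010111111101011) mod 2 = 0+0+0+1+0+1+1+0+0+0+0+1+0+1+0+0+0+0+0+1+1+1+1+0+0+0+0+1+0+1+1 mod 2 = 0
  s[3] = (0000000111111110000000011111111)·(1101011010110100010111111101011) mod 2 = 0+0+0+0+0+0+0+0+1+0+1+1+0+1+0+0+0+0+0+0+0+0+0+1+1+1+0+1+0+1+1 mod 2 = 0
  s[4] = (0000000000000001111111111111111)·(1101011010110100010111111101011) mod 2 = 0+0+0+0+0+0+0+0+0+0+0+0+0+0+0+0+0+1+0+1+1+1+1+1+1+1+0+1+0+1+1 mod 2 = 1
Syndrome = 01001
Column i of H is the binary representation of i, so the syndrome is the binary index of the flipped bit.
Read s = 01001 with s[0] as LSB: 0·2^0 + 1·2^1 + 0·2^2 + 0·2^3 + 1·2^4 = 18.
Error is at bit position 18.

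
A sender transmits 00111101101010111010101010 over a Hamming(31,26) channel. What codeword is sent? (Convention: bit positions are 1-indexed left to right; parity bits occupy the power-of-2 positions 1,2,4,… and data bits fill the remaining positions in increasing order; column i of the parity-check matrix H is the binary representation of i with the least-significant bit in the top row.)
Codeword c = d · G (mod 2), d = 00111101101010111010101010:
  c[0] = d·G[:,0] = (00111101101010111010101010)·(11011010101101010101010101) mod 2 = 0+0+0+1+1+0+0+0+1+0+1+0+0+0+0+1+0+0+0+0+0+0+0+0+0+0 mod 2 = 1
  c[1] = d·G[:,1] = (00111101101010111010101010)·(10110110011011001100110011) mod 2 = 0+0+1+1+0+1+0+0+0+0+1+0+1+0+0+0+1+0+0+0+1+0+0+0+1+0 mod 2 = 0
  c[2] = d·G[:,2] = (00111101101010111010101010)·(10000000000000000000000000) mod 2 = 0+0+0+0+0+0+0+0+0+0+0+0+0+0+0+0+0+0+0+0+0+0+0+0+0+0 mod 2 = 0
  c[3] = d·G[:,3] = (00111101101010111010101010)·(01110001111000111100001111) mod 2 = 0+0+1+1+0+0+0+1+1+0+1+0+0+0+1+1+1+0+0+0+0+0+1+0+1+0 mod 2 = 0
  c[4] = d·G[:,4] = (00111101101010111010101010)·(01000000000000000000000000) mod 2 = 0+0+0+0+0+0+0+0+0+0+0+0+0+0+0+0+0+0+0+0+0+0+0+0+0+0 mod 2 = 0
  c[5] = d·G[:,5] = (00111101101010111010101010)·(00100000000000000000000000) mod 2 = 0+0+1+0+0+0+0+0+0+0+0+0+0+0+0+0+0+0+0+0+0+0+0+0+0+0 mod 2 = 1
  c[6] = d·G[:,6] = (00111101101010111010101010)·(00010000000000000000000000) mod 2 = 0+0+0+1+0+0+0+0+0+0+0+0+0+0+0+0+0+0+0+0+0+0+0+0+0+0 mod 2 = 1
  c[7] = d·G[:,7] = (00111101101010111010101010)·(00001111111000000011111111) mod 2 = 0+0+0+0+1+1+0+1+1+0+1+0+0+0+0+0+0+0+1+0+1+0+1+0+1+0 mod 2 = 1
  c[8] = d·G[:,8] = (00111101101010111010101010)·(00001000000000000000000000) mod 2 = 0+0+0+0+1+0+0+0+0+0+0+0+0+0+0+0+0+0+0+0+0+0+0+0+0+0 mod 2 = 1
  c[9] = d·G[:,9] = (00111101101010111010101010)·(00000100000000000000000000) mod 2 = 0+0+0+0+0+1+0+0+0+0+0+0+0+0+0+0+0+0+0+0+0+0+0+0+0+0 mod 2 = 1
  c[10] = d·G[:,10] = (00111101101010111010101010)·(00000010000000000000000000) mod 2 = 0+0+0+0+0+0+0+0+0+0+0+0+0+0+0+0+0+0+0+0+0+0+0+0+0+0 mod 2 = 0
  c[11] = d·G[:,11] = (00111101101010111010101010)·(00000001000000000000000000) mod 2 = 0+0+0+0+0+0+0+1+0+0+0+0+0+0+0+0+0+0+0+0+0+0+0+0+0+0 mod 2 = 1
  c[12] = d·G[:,12] = (00111101101010111010101010)·(00000000100000000000000000) mod 2 = 0+0+0+0+0+0+0+0+1+0+0+0+0+0+0+0+0+0+0+0+0+0+0+0+0+0 mod 2 = 1
  c[13] = d·G[:,13] = (00111101101010111010101010)·(00000000010000000000000000) mod 2 = 0+0+0+0+0+0+0+0+0+0+0+0+0+0+0+0+0+0+0+0+0+0+0+0+0+0 mod 2 = 0
  c[14] = d·G[:,14] = (00111101101010111010101010)·(00000000001000000000000000) mod 2 = 0+0+0+0+0+0+0+0+0+0+1+0+0+0+0+0+0+0+0+0+0+0+0+0+0+0 mod 2 = 1
  c[15] = d·G[:,15] = (00111101101010111010101010)·(00000000000111111111111111) mod 2 = 0+0+0+0+0+0+0+0+0+0+0+0+1+0+1+1+1+0+1+0+1+0+1+0+1+0 mod 2 = 0
  c[16] = d·G[:,16] = (00111101101010111010101010)·(00000000000100000000000000) mod 2 = 0+0+0+0+0+0+0+0+0+0+0+0+0+0+0+0+0+0+0+0+0+0+0+0+0+0 mod 2 = 0
  c[17] = d·G[:,17] = (00111101101010111010101010)·(00000000000010000000000000) mod 2 = 0+0+0+0+0+0+0+0+0+0+0+0+1+0+0+0+0+0+0+0+0+0+0+0+0+0 mod 2 = 1
  c[18] = d·G[:,18] = (00111101101010111010101010)·(00000000000001000000000000) mod 2 = 0+0+0+0+0+0+0+0+0+0+0+0+0+0+0+0+0+0+0+0+0+0+0+0+0+0 mod 2 = 0
  c[19] = d·G[:,19] = (00111101101010111010101010)·(00000000000000100000000000) mod 2 = 0+0+0+0+0+0+0+0+0+0+0+0+0+0+1+0+0+0+0+0+0+0+0+0+0+0 mod 2 = 1
  c[20] = d·G[:,20] = (00111101101010111010101010)·(00000000000000010000000000) mod 2 = 0+0+0+0+0+0+0+0+0+0+0+0+0+0+0+1+0+0+0+0+0+0+0+0+0+0 mod 2 = 1
  c[21] = d·G[:,21] = (00111101101010111010101010)·(00000000000000001000000000) mod 2 = 0+0+0+0+0+0+0+0+0+0+0+0+0+0+0+0+1+0+0+0+0+0+0+0+0+0 mod 2 = 1
  c[22] = d·G[:,22] = (00111101101010111010101010)·(00000000000000000100000000) mod 2 = 0+0+0+0+0+0+0+0+0+0+0+0+0+0+0+0+0+0+0+0+0+0+0+0+0+0 mod 2 = 0
  c[23] = d·G[:,23] = (00111101101010111010101010)·(00000000000000000010000000) mod 2 = 0+0+0+0+0+0+0+0+0+0+0+0+0+0+0+0+0+0+1+0+0+0+0+0+0+0 mod 2 = 1
  c[24] = d·G[:,24] = (00111101101010111010101010)·(00000000000000000001000000) mod 2 = 0+0+0+0+0+0+0+0+0+0+0+0+0+0+0+0+0+0+0+0+0+0+0+0+0+0 mod 2 = 0
  c[25] = d·G[:,25] = (00111101101010111010101010)·(00000000000000000000100000) mod 2 = 0+0+0+0+0+0+0+0+0+0+0+0+0+0+0+0+0+0+0+0+1+0+0+0+0+0 mod 2 = 1
  c[26] = d·G[:,26] = (00111101101010111010101010)·(00000000000000000000010000) mod 2 = 0+0+0+0+0+0+0+0+0+0+0+0+0+0+0+0+0+0+0+0+0+0+0+0+0+0 mod 2 = 0
  c[27] = d·G[:,27] = (00111101101010111010101010)·(00000000000000000000001000) mod 2 = 0+0+0+0+0+0+0+0+0+0+0+0+0+0+0+0+0+0+0+0+0+0+1+0+0+0 mod 2 = 1
  c[28] = d·G[:,28] = (00111101101010111010101010)·(00000000000000000000000100) mod 2 = 0+0+0+0+0+0+0+0+0+0+0+0+0+0+0+0+0+0+0+0+0+0+0+0+0+0 mod 2 = 0
  c[29] = d·G[:,29] = (00111101101010111010101010)·(00000000000000000000000010) mod 2 = 0+0+0+0+0+0+0+0+0+0+0+0+0+0+0+0+0+0+0+0+0+0+0+0+1+0 mod 2 = 1
  c[30] = d·G[:,30] = (00111101101010111010101010)·(00000000000000000000000001) mod 2 = 0+0+0+0+0+0+0+0+0+0+0+0+0+0+0+0+0+0+0+0+0+0+0+0+0+0 mod 2 = 0
Codeword = 1000011111011010010111010101010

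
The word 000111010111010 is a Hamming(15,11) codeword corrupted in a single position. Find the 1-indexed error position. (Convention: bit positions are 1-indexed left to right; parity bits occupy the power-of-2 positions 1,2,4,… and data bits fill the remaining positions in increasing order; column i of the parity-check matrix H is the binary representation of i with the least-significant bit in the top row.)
Syndrome s = H · r^T (mod 2), r = 000111010111010:
  s[0] = (101010101010101)·(000111010111010) mod 2 = 0+0+0+0+1+0+0+0+0+0+1+0+0+0+0 mod 2 = 0
  s[1] = (011001100110011)·(000111010111010) mod 2 = 0+0+0+0+0+1+0+0+0+1+1+0+0+1+0 mod 2 = 0
  s[2] = (000111100001111)·(000111010111010) mod 2 = 0+0+0+1+1+1+0+0+0+0+0+1+0+1+0 mod 2 = 1
  s[3] = (000000011111111)·(000111010111010) mod 2 = 0+0+0+0+0+0+0+1+0+1+1+1+0+1+0 mod 2 = 1
Syndrome = 0011
Column i of H is the binary representation of i, so the syndrome is the binary index of the flipped bit.
Read s = 0011 with s[0] as LSB: 0·2^0 + 0·2^1 + 1·2^2 + 1·2^3 = 12.
Error is at bit position 12.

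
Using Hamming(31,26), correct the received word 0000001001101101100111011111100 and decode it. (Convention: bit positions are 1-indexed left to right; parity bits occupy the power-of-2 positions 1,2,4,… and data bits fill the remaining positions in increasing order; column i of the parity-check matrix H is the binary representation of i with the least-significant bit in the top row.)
Syndrome s = H · r^T (mod 2), r = 0000001001101101100111011111100:
  s[0] = (1010101010101010101010101010101)·(0000001001101101100111011111100) mod 2 = 0+0+0+0+0+0+1+0+0+0+1+0+1+0+0+0+1+0+0+0+1+0+0+0+1+0+1+0+1+0+0 mod 2 = 0
  s[1] = (0110011001100110011001100110011)·(0000001001101101100111011111100) mod 2 = 0+0+0+0+0+0+1+0+0+1+1+0+0+1+0+0+0+0+0+0+0+1+0+0+0+1+1+0+0+0+0 mod 2 = 1
  s[2] = (0001111000011110000111100001111)·(0000001001101101100111011111100) mod 2 = 0+0+0+0+0+0+1+0+0+0+0+0+1+1+0+0+0+0+0+1+1+1+0+0+0+0+0+1+1+0+0 mod 2 = 0
  s[3] = (0000000111111110000000011111111)·(0000001001101101100111011111100) mod 2 = 0+0+0+0+0+0+0+0+0+1+1+0+1+1+0+0+0+0+0+0+0+0+0+1+1+1+1+1+1+0+0 mod 2 = 0
  s[4] = (0000000000000001111111111111111)·(0000001001101101100111011111100) mod 2 = 0+0+0+0+0+0+0+0+0+0+0+0+0+0+0+1+1+0+0+1+1+1+0+1+1+1+1+1+1+0+0 mod 2 = 1
Syndrome = 01001
Column 18 of H equals this syndrome → error at bit 18 (1-indexed).
Flip bit 18: 0000001001101101100111011111100 → 0000001001101101110111011111100
Extract data bits at positions {3,5,6,7,9,10,11,12,13,14,15,17,18,19,20,21,22,23,24,25,26,27,28,29,30,31}: 00010110110110111011111100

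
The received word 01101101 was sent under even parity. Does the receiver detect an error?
Sum of received bits: 0+1+1+0+1+1+0+1 = 5; 5 mod 2 = 1. Result is 1 ≠ 0 → error detected.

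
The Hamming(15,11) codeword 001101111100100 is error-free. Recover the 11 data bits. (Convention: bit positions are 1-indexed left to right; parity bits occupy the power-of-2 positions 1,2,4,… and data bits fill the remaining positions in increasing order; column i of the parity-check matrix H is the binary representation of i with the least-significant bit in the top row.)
Parity bits occupy power-of-2 positions; data bits are at positions {3,5,6,7,9,10,11,12,13,14,15} (1-indexed).
Extract: c[3]=1 c[5]=0 c[6]=1 c[7]=1 c[9]=1 c[10]=1 c[11]=0 c[12]=0 c[13]=1 c[14]=0 c[15]=0
Data = 10111100100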